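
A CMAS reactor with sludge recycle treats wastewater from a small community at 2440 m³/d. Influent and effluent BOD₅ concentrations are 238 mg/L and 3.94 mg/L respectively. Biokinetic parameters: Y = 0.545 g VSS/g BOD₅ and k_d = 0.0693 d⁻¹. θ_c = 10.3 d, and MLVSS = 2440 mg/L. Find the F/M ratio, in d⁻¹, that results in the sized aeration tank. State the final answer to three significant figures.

F/M ≈ 0.310 d⁻¹

Steady-state biomass mass balance: V·X·(1 + k_d·θ_c) = Y·Q·(S₀ − S)·θ_c, so V = 0.545 × 2440 × (238 − 3.94) × 10.3 / [2440 × (1 + 0.0693 × 10.3)] = 3.21×10^6 / 4182 = 766.7 m³.
Food-to-microorganism ratio F/M = Q S₀ / (V X) = 2440 × 238 / (766.7 × 2440) = 0.3104 d⁻¹.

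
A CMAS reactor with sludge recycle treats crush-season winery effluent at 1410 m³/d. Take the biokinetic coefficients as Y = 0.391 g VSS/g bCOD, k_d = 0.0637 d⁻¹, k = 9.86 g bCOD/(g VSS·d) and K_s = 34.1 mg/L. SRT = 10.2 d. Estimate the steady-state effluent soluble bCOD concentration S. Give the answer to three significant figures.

For a completely mixed reactor with recycle the Lawrence–McCarty relation gives S = K_s·(1 + k_d·θ_c) / [θ_c·(Y·k − k_d) − 1] = 34.1 × (1 + 0.0637 × 10.2) / [10.2 × (0.391 × 9.86 − 0.0637) − 1] = 56.26 / 37.67 = 1.493 mg/L.

S ≈ 1.49 mg/L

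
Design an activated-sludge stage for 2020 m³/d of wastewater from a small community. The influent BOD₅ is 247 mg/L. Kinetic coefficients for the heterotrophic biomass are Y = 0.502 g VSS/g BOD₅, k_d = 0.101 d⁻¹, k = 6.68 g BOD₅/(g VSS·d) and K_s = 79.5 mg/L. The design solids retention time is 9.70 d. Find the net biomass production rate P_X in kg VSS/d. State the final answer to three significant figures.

P_X ≈ 124 kg VSS/d

Effluent substrate depends only on kinetics and SRT: S = K_s(1 + k_d θ_c) / [θ_c(Yk − k_d) − 1] = 79.5 × (1 + 0.101 × 9.70) / [9.70 × (0.502 × 6.68 − 0.101) − 1] = 157.4 / 30.55 = 5.152 mg/L.
Y_obs = Y / (1 + k_d θ_c) = 0.502 / (1 + 0.101 × 9.70) = 0.502 / 1.980 = 0.2536.
Q·(S₀ − S) = 2020 × (247 − 5.15) × 10⁻³ = 488.5 kg/d removed.
Biomass produced: P_X = Y_obs·Q·ΔS = 0.2536 × 488.5 ≈ 123.9 kg VSS/d.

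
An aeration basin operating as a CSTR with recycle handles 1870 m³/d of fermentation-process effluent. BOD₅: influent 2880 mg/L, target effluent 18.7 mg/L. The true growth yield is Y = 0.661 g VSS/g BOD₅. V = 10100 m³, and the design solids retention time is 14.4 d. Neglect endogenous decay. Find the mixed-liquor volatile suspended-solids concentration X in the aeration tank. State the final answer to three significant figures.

X ≈ 5040 mg/L

X = Y·Q·ΔS·θ_c / V = 0.661 × 1870 × (2880 − 18.7) × 14.4 / 10100 = 5043 mg/L.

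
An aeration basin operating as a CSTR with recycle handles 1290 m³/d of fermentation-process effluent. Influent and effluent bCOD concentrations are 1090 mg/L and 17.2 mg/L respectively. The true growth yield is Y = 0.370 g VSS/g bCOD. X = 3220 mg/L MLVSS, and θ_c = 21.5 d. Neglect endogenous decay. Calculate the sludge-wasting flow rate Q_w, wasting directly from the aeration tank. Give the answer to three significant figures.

Q_w ≈ 159 m³/d

V·X = Y·Q·ΔS·θ_c gives V = 0.370 × 1290 × (1090 − 17.2) × 21.5 / 3220 = 3419 m³.
Wasting from the aeration tank: Q_w = V / θ_c = 3419 / 21.5 = 159.0 m³/d.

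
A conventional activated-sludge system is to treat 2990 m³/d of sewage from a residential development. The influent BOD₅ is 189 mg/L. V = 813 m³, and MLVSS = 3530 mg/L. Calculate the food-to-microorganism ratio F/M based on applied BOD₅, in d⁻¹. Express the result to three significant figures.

F/M = Q·S₀ / (V·X) = 2990 × 189 / (813.0 × 3530) = 0.1969 g BOD₅·(g VSS·d)⁻¹.

F/M ≈ 0.197 d⁻¹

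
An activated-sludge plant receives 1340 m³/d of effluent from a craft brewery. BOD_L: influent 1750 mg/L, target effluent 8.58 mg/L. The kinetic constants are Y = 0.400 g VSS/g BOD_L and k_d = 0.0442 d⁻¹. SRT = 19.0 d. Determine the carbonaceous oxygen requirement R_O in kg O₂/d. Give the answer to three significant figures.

R_O ≈ 1610 kg O₂/d

Observed yield with endogenous decay: Y_obs = Y / (1 + k_d·θ_c) = 0.400 / (1 + 0.0442 × 19.0) = 0.400 / 1.840 = 0.2174 g VSS/g BOD_L.
Q·(S₀ − S) = 1340 × (1750 − 8.58) × 10⁻³ = 2334 kg/d removed.
P_X = Y_obs·Q·(S₀ − S) = 0.2174 × 2334 = 507.3 kg VSS/d.
R_O = Q·(S₀ − S) − 1.42·P_X = 2334 − 1.42 × 507.3 = 1613 kg O₂/d.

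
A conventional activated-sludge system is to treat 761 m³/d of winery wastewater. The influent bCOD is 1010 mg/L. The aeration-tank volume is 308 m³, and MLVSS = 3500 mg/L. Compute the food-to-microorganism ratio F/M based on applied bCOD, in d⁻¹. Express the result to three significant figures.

F/M ≈ 0.713 d⁻¹

F/M = Q·S₀ / (V·X) = 761 × 1010 / (308.0 × 3500) = 0.7130 g bCOD·(g VSS·d)⁻¹.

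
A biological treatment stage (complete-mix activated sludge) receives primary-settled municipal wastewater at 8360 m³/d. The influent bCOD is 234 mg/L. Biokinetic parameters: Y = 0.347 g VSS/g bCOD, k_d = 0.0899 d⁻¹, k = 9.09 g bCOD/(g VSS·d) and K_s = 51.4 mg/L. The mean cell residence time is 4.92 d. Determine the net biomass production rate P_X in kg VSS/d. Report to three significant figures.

From the Monod/SRT balance for a CMAS, S = K_s·(1+k_d θ_c)/[θ_c·(Y k − k_d) − 1] = 51.4 × (1 + 0.0899 × 4.92) / [4.92 × (0.347 × 9.09 − 0.0899) − 1] = 74.13 / 14.08 = 5.267 mg/L.
The observed yield is Y_obs = Y/(1 + k_d·θ_c) = 0.347 / (1 + 0.0899 × 4.92) = 0.347 / 1.442 = 0.2406 g VSS per g bCOD removed.
ΔS = 234 − 5.27 = 228.7 mg/L, so the substrate removal rate is 8360 × 228.7/1000 = 1912 kg bCOD/d.
Biomass produced: P_X = Y_obs·Q·ΔS = 0.2406 × 1912 ≈ 460.0 kg VSS/d.

P_X ≈ 460 kg VSS/d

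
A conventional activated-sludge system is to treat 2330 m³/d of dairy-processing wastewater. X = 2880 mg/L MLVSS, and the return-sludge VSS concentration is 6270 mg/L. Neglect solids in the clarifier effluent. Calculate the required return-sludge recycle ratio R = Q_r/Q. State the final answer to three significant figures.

Solids balance on the clarifier gives (1+R)X = R·X_r, so R = X/(X_r − X) = 2880 / (6270 − 2880) = 0.8496.

R ≈ 0.850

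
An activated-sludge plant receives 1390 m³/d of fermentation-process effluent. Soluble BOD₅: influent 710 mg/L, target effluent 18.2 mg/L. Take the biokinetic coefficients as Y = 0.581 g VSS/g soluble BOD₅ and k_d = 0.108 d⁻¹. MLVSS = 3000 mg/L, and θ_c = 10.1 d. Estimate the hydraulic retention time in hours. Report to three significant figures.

Steady-state biomass mass balance: V·X·(1 + k_d·θ_c) = Y·Q·(S₀ − S)·θ_c, so V = 0.581 × 1390 × (710 − 18.2) × 10.1 / [3000 × (1 + 0.108 × 10.1)] = 5.64×10^6 / 6272 = 899.6 m³.
Hydraulic retention time τ = V/Q = 899.6 / 1390 = 0.6472 d = 15.53 h.

τ ≈ 15.5 h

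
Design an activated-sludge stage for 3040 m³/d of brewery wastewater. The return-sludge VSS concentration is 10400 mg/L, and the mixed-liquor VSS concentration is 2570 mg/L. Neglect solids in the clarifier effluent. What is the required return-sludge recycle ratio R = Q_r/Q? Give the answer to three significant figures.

R ≈ 0.328

R = Q_r/Q = X/(X_r − X) = 2570 / (10400 − 2570) = 0.3282.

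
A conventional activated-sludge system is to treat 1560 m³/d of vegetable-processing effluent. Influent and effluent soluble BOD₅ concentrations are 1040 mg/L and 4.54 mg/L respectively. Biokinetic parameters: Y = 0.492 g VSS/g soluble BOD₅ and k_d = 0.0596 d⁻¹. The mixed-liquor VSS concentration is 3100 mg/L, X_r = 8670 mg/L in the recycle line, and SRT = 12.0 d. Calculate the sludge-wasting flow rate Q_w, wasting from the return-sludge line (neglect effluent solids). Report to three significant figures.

Q_w ≈ 53.4 m³/d

From the SRT design equation V = Y Q (S₀−S) θ_c / [X (1 + k_d θ_c)] = 0.492 × 1560 × (1040 − 4.54) × 12.0 / [3100 × (1 + 0.0596 × 12.0)] = 9.54×10^6 / 5317 = 1794 m³.
θ_c = V·X/(Q_w·X_r) when wasting from the recycle, so Q_w = V·X/(θ_c·X_r) = 1794 × 3100 / (12.0 × 8670) = 53.44 m³/d.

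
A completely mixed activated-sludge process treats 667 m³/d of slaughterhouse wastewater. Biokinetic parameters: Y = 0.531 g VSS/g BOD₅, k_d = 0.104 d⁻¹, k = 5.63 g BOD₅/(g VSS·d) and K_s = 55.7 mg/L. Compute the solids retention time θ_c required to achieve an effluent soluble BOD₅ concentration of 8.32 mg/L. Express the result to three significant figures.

θ_c ≈ 3.51 d

From 1/θ_c = Y·k·S/(K_s + S) − k_d: Y·k·S/(K_s+S) = 0.531 × 5.63 × 8.32 / (55.7 + 8.32) = 0.3885 d⁻¹.
θ_c = 1/(μ − k_d) = 1/(0.3885 − 0.104) = 1/0.2845 = 3.515 d.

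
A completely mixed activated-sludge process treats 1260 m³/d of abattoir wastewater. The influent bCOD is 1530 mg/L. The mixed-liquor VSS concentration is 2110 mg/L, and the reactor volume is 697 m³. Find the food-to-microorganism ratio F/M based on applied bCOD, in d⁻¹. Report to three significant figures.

F/M ≈ 1.31 d⁻¹

Food-to-microorganism ratio F/M = Q S₀ / (V X) = 1260 × 1530 / (697.0 × 2110) = 1.311 d⁻¹.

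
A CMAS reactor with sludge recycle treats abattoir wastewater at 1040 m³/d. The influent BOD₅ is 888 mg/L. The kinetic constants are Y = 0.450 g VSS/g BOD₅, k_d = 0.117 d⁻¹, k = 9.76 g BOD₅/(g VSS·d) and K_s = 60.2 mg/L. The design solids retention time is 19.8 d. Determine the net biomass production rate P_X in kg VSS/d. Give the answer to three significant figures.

P_X ≈ 125 kg VSS/d

Effluent substrate depends only on kinetics and SRT: S = K_s(1 + k_d θ_c) / [θ_c(Yk − k_d) − 1] = 60.2 × (1 + 0.117 × 19.8) / [19.8 × (0.450 × 9.76 − 0.117) − 1] = 199.7 / 83.65 = 2.387 mg/L.
The observed yield is Y_obs = Y/(1 + k_d·θ_c) = 0.450 / (1 + 0.117 × 19.8) = 0.450 / 3.317 = 0.1357 g VSS per g BOD₅ removed.
Substrate removed = Q·(S₀ − S) = 1040 m³/d × (888 − 2.39) g/m³ = 9.21×10^5 g/d = 921.0 kg/d.
So the net sludge growth is P_X = 0.1357 × 921.0 = 125.0 kg VSS/d.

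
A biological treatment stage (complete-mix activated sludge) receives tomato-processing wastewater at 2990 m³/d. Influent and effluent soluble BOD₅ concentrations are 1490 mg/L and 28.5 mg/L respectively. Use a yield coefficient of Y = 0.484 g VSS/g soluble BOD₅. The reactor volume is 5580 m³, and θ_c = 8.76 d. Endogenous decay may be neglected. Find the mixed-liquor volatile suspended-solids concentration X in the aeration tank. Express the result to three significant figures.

From V·X = Y·Q·(S₀ − S)·θ_c (decay neglected): X = 0.484 × 2990 × (1490 − 28.5) × 8.76 / 5580 = 3320 mg/L.

X ≈ 3320 mg/L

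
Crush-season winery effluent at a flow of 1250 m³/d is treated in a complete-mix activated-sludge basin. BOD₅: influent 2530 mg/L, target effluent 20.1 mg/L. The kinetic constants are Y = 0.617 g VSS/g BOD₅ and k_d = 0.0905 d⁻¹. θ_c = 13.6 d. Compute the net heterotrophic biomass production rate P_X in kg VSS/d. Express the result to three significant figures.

Correct the yield for decay: Y_obs = Y/(1 + k_d θ_c) = 0.617 / (1 + 0.0905 × 13.6) = 0.617 / 2.231 = 0.2766.
ΔS = 2530 − 20.1 = 2510 mg/L, so the substrate removal rate is 1250 × 2510/1000 = 3137 kg BOD₅/d.
Biomass produced: P_X = Y_obs·Q·ΔS = 0.2766 × 3137 ≈ 867.7 kg VSS/d.

P_X ≈ 868 kg VSS/d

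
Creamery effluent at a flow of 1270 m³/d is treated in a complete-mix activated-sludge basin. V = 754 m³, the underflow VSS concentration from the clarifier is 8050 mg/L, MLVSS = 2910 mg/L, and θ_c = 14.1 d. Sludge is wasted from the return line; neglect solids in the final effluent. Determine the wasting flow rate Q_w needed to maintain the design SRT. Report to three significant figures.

Q_w ≈ 19.3 m³/d

θ_c = V·X/(Q_w·X_r) when wasting from the recycle, so Q_w = V·X/(θ_c·X_r) = 754.0 × 2910 / (14.1 × 8050) = 19.33 m³/d.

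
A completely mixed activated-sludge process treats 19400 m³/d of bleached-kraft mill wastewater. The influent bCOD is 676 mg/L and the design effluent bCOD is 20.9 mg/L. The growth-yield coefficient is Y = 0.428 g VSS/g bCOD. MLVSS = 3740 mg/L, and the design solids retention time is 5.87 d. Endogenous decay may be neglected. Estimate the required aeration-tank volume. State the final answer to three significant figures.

With k_d = 0 the design equation reduces to V = Y Q (S₀−S) θ_c / X = 0.428 × 19400 × (676 − 20.9) × 5.87 / 3740 = 8537 m³.

V ≈ 8540 m³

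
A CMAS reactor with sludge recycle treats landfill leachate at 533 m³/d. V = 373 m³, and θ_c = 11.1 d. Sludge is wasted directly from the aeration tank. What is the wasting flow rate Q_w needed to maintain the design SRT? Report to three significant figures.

For wasting at MLVSS concentration, Q_w = V/θ_c = 373.0/11.1 = 33.60 m³/d.

Q_w ≈ 33.6 m³/d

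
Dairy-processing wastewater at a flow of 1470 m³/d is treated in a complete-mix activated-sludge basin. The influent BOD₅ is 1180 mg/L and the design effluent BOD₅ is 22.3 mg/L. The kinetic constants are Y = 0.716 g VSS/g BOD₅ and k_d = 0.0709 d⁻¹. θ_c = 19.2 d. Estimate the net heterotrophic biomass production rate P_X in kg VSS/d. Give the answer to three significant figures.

P_X ≈ 516 kg VSS/d

Y_obs = Y / (1 + k_d θ_c) = 0.716 / (1 + 0.0709 × 19.2) = 0.716 / 2.361 = 0.3032.
Q·(S₀ − S) = 1470 × (1180 − 22.3) × 10⁻³ = 1702 kg/d removed.
So the net sludge growth is P_X = 0.3032 × 1702 = 516.0 kg VSS/d.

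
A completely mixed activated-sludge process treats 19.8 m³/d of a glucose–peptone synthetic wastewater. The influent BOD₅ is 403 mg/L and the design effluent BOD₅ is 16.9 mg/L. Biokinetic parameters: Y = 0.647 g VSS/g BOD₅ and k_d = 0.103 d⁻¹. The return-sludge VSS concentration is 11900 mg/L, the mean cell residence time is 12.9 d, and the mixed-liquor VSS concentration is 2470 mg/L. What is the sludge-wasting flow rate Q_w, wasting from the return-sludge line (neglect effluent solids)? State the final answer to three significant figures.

Rearranging the biomass balance for a CMAS with decay, V = Y·Q·ΔS·θ_c / [X·(1+k_d θ_c)] = 0.647 × 19.8 × (403 − 16.9) × 12.9 / [2470 × (1 + 0.103 × 12.9)] = 6.38×10^4 / 5752 = 11.09 m³.
Wasting from the return line (neglecting effluent solids): Q_w = V·X / (θ_c·X_r) = 11.09 × 2470 / (12.9 × 11900) = 0.1785 m³/d.

Q_w ≈ 0.178 m³/d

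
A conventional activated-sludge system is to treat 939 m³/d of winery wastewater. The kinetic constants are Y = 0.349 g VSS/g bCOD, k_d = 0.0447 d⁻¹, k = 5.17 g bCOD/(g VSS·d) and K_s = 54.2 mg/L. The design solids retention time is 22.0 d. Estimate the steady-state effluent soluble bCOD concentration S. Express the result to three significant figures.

From the Monod/SRT balance for a CMAS, S = K_s·(1+k_d θ_c)/[θ_c·(Y k − k_d) − 1] = 54.2 × (1 + 0.0447 × 22.0) / [22.0 × (0.349 × 5.17 − 0.0447) − 1] = 107.5 / 37.71 = 2.851 mg/L.

S ≈ 2.85 mg/L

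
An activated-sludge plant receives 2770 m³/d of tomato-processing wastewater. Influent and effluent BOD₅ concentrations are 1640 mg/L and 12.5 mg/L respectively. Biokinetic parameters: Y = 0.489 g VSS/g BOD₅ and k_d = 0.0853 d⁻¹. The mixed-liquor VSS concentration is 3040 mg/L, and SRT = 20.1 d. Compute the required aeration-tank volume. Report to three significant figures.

V ≈ 5370 m³

From the SRT design equation V = Y Q (S₀−S) θ_c / [X (1 + k_d θ_c)] = 0.489 × 2770 × (1640 − 12.5) × 20.1 / [3040 × (1 + 0.0853 × 20.1)] = 4.43×10^7 / 8252 = 5370 m³.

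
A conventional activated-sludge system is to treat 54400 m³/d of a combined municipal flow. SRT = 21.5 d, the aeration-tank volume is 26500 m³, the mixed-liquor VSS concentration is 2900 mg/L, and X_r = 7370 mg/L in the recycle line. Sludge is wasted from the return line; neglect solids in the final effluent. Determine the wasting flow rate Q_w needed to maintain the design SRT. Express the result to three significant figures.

Q_w = (V·X)/(θ_c X_r) = 26500 × 2900 / (21.5 × 7370) = 485.0 m³/d.

Q_w ≈ 485 m³/d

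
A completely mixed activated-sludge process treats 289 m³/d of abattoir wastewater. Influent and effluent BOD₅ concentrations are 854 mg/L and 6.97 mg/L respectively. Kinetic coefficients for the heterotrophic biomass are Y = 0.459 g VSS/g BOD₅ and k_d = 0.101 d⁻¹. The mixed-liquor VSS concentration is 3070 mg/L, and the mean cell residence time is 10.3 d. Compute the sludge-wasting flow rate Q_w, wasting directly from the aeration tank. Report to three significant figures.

Rearranging the biomass balance for a CMAS with decay, V = Y·Q·ΔS·θ_c / [X·(1+k_d θ_c)] = 0.459 × 289 × (854 − 6.97) × 10.3 / [3070 × (1 + 0.101 × 10.3)] = 1.16×10^6 / 6264 = 184.8 m³.
Wasting from the aeration tank: Q_w = V / θ_c = 184.8 / 10.3 = 17.94 m³/d.

Q_w ≈ 17.9 m³/d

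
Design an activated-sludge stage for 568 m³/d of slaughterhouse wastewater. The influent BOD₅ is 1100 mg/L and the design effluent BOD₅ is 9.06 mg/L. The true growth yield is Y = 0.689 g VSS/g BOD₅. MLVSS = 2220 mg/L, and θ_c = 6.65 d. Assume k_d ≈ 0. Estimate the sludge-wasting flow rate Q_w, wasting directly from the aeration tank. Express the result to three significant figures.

Q_w ≈ 192 m³/d

Biomass mass balance (decay neglected): V·X = Y·Q·(S₀ − S)·θ_c, so V = 0.689 × 568 × (1100 − 9.06) × 6.65 / 2220 = 1279 m³.
For wasting at MLVSS concentration, Q_w = V/θ_c = 1279/6.65 = 192.3 m³/d.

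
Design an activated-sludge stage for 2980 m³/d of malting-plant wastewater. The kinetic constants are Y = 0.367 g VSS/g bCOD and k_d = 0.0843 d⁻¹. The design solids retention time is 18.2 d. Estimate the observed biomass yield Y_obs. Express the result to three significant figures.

Y_obs ≈ 0.145 g VSS/g bCOD

Y_obs = Y / (1 + k_d θ_c) = 0.367 / (1 + 0.0843 × 18.2) = 0.367 / 2.534 = 0.1448.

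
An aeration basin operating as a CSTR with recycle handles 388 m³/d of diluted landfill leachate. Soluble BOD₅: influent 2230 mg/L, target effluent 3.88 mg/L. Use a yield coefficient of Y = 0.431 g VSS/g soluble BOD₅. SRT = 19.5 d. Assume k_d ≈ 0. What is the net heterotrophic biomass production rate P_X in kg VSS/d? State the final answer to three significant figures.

No decay correction is needed, so Y_obs = Y = 0.431.
Substrate removed = Q·(S₀ − S) = 388 m³/d × (2230 − 3.88) g/m³ = 8.64×10^5 g/d = 863.7 kg/d.
Biomass produced: P_X = Y_obs·Q·ΔS = 0.4310 × 863.7 ≈ 372.3 kg VSS/d.

P_X ≈ 372 kg VSS/d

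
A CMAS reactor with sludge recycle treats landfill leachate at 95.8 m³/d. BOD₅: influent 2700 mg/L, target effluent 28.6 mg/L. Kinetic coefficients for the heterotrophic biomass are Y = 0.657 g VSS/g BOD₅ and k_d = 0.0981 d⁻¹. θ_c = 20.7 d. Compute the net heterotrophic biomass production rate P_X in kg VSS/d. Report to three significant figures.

P_X ≈ 55.5 kg VSS/d

Y_obs = Y / (1 + k_d θ_c) = 0.657 / (1 + 0.0981 × 20.7) = 0.657 / 3.031 = 0.2168.
Substrate removed = Q·(S₀ − S) = 95.8 m³/d × (2700 − 28.6) g/m³ = 2.56×10^5 g/d = 255.9 kg/d.
So the net sludge growth is P_X = 0.2168 × 255.9 = 55.48 kg VSS/d.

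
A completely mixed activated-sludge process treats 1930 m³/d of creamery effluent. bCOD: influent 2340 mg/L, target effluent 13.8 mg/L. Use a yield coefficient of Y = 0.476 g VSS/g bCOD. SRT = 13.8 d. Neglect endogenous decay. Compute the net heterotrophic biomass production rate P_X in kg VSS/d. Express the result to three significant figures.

No decay correction is needed, so Y_obs = Y = 0.476.
Mass of bCOD removed per day: Q(S₀ − S) = 1930 × 2326 g/m³ = 4490 kg/d.
P_X = Y_obs · Q(S₀ − S) = 0.4760 × 4490 = 2137 kg VSS/d.

P_X ≈ 2140 kg VSS/d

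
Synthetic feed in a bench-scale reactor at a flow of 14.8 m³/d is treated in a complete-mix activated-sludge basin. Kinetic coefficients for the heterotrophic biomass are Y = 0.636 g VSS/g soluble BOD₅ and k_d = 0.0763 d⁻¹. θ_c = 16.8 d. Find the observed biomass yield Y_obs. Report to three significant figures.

The observed yield is Y_obs = Y/(1 + k_d·θ_c) = 0.636 / (1 + 0.0763 × 16.8) = 0.636 / 2.282 = 0.2787 g VSS per g soluble BOD₅ removed.

Y_obs ≈ 0.279 g VSS/g soluble BOD₅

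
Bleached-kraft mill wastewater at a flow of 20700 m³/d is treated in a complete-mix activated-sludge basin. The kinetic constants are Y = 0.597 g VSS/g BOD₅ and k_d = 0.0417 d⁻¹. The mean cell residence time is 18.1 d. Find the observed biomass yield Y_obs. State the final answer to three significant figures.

Y_obs = Y / (1 + k_d θ_c) = 0.597 / (1 + 0.0417 × 18.1) = 0.597 / 1.755 = 0.3402.

Y_obs ≈ 0.340 g VSS/g BOD₅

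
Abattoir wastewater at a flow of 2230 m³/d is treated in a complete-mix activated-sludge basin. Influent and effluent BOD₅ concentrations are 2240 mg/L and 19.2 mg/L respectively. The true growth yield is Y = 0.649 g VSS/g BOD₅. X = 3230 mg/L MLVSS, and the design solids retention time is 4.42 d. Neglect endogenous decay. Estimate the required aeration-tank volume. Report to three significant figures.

V·X = Y·Q·ΔS·θ_c gives V = 0.649 × 2230 × (2240 − 19.2) × 4.42 / 3230 = 4398 m³.

V ≈ 4400 m³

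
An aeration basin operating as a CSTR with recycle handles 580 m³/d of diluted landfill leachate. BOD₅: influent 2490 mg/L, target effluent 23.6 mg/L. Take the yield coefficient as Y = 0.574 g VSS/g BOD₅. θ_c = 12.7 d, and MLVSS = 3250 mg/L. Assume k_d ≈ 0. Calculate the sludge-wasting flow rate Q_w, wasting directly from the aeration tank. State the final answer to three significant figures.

Q_w ≈ 253 m³/d

Biomass mass balance (decay neglected): V·X = Y·Q·(S₀ − S)·θ_c, so V = 0.574 × 580 × (2490 − 23.6) × 12.7 / 3250 = 3209 m³.
Wasting from the aeration tank: Q_w = V / θ_c = 3209 / 12.7 = 252.7 m³/d.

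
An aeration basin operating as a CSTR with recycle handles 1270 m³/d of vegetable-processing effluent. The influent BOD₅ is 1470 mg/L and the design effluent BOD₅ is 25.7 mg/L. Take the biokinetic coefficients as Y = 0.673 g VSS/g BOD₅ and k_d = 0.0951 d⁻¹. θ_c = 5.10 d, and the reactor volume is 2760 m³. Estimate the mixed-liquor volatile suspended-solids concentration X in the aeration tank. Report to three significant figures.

X ≈ 1540 mg/L

Solving the biomass balance for X: X = Y Q (S₀−S) θ_c / [V (1+k_d θ_c)] = 0.673 × 1270 × (1470 − 25.7) × 5.10 / [2760 × (1 + 0.0951 × 5.10)] = 1536 mg/L.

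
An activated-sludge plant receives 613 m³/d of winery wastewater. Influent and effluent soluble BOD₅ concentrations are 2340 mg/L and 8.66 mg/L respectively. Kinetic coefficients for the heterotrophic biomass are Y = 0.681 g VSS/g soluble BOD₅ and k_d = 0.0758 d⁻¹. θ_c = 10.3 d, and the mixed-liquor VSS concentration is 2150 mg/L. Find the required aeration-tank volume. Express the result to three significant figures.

Rearranging the biomass balance for a CMAS with decay, V = Y·Q·ΔS·θ_c / [X·(1+k_d θ_c)] = 0.681 × 613 × (2340 − 8.66) × 10.3 / [2150 × (1 + 0.0758 × 10.3)] = 1×10^7 / 3829 = 2618 m³.

V ≈ 2620 m³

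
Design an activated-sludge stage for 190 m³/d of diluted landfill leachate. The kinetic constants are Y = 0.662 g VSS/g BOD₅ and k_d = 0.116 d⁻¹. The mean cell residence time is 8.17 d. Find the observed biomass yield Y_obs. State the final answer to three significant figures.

Y_obs ≈ 0.340 g VSS/g BOD₅

Correct the yield for decay: Y_obs = Y/(1 + k_d θ_c) = 0.662 / (1 + 0.116 × 8.17) = 0.662 / 1.948 = 0.3399.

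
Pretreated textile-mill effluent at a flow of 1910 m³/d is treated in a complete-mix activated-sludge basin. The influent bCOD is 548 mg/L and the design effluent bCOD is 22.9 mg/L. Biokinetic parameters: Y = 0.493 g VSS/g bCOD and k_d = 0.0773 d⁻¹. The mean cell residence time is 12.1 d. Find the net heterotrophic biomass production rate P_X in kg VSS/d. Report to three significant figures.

P_X ≈ 255 kg VSS/d

Correct the yield for decay: Y_obs = Y/(1 + k_d θ_c) = 0.493 / (1 + 0.0773 × 12.1) = 0.493 / 1.935 = 0.2547.
ΔS = 548 − 22.9 = 525.1 mg/L, so the substrate removal rate is 1910 × 525.1/1000 = 1003 kg bCOD/d.
So the net sludge growth is P_X = 0.2547 × 1003 = 255.5 kg VSS/d.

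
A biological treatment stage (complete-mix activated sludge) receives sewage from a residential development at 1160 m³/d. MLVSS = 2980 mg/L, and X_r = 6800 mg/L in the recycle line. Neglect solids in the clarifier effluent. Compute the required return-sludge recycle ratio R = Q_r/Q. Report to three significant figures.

Solids balance on the clarifier gives (1+R)X = R·X_r, so R = X/(X_r − X) = 2980 / (6800 − 2980) = 0.7801.

R ≈ 0.780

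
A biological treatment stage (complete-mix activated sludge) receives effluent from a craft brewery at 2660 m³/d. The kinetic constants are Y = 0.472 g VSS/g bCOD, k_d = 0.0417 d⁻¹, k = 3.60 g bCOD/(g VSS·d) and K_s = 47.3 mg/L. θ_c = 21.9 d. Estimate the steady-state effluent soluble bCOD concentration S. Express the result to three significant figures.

S ≈ 2.56 mg/L

For a completely mixed reactor with recycle the Lawrence–McCarty relation gives S = K_s·(1 + k_d·θ_c) / [θ_c·(Y·k − k_d) − 1] = 47.3 × (1 + 0.0417 × 21.9) / [21.9 × (0.472 × 3.60 − 0.0417) − 1] = 90.50 / 35.30 = 2.564 mg/L.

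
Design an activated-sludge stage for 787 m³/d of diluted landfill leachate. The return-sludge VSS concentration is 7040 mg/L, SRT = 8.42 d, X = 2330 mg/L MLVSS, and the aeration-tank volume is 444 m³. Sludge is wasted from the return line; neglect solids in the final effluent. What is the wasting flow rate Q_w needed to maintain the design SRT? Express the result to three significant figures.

θ_c = V·X/(Q_w·X_r) when wasting from the recycle, so Q_w = V·X/(θ_c·X_r) = 444.0 × 2330 / (8.42 × 7040) = 17.45 m³/d.

Q_w ≈ 17.5 m³/d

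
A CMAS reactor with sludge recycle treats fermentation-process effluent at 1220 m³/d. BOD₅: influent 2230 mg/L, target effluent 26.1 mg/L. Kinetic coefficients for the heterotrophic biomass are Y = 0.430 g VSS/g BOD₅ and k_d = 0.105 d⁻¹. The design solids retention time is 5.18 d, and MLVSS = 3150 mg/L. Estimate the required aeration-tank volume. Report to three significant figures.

Rearranging the biomass balance for a CMAS with decay, V = Y·Q·ΔS·θ_c / [X·(1+k_d θ_c)] = 0.430 × 1220 × (2230 − 26.1) × 5.18 / [3150 × (1 + 0.105 × 5.18)] = 5.99×10^6 / 4863 = 1231 m³.

V ≈ 1230 m³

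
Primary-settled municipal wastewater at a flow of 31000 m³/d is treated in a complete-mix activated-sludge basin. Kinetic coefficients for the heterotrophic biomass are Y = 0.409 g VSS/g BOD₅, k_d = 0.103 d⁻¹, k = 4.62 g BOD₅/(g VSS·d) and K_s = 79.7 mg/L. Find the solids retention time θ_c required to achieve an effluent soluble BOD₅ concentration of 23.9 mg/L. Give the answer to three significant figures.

Specific growth rate at S = 23.9 mg/L: μ = YkS/(K_s+S) = 0.409·4.62·23.9/(79.7+23.9) = 0.4359 d⁻¹.
Then 1/θ_c = μ − k_d = 0.4359 − 0.103 = 0.3329 d⁻¹, giving θ_c = 3.004 d.

θ_c ≈ 3.00 d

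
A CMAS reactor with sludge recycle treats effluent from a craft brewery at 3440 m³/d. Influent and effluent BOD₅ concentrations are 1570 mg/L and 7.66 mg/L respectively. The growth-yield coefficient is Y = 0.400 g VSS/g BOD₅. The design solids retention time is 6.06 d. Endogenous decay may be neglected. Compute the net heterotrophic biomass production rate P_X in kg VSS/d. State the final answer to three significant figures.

With endogenous decay neglected, the observed yield equals the true yield: Y_obs = Y = 0.400 g VSS/g BOD₅.
Q·(S₀ − S) = 3440 × (1570 − 7.66) × 10⁻³ = 5374 kg/d removed.
Biomass produced: P_X = Y_obs·Q·ΔS = 0.4000 × 5374 ≈ 2150 kg VSS/d.

P_X ≈ 2150 kg VSS/d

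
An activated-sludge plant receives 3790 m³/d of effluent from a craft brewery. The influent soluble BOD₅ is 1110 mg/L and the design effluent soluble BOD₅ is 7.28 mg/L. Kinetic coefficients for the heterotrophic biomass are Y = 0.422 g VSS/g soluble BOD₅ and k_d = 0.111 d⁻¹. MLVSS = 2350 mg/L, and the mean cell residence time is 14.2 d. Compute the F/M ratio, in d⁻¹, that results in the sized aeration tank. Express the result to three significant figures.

F/M ≈ 0.433 d⁻¹

From the SRT design equation V = Y Q (S₀−S) θ_c / [X (1 + k_d θ_c)] = 0.422 × 3790 × (1110 − 7.28) × 14.2 / [2350 × (1 + 0.111 × 14.2)] = 2.5×10^7 / 6054 = 4137 m³.
F/M = applied load / biomass = Q·S₀/(V·X) = 3790 × 1110 / (4137 × 2350) = 0.4327 d⁻¹.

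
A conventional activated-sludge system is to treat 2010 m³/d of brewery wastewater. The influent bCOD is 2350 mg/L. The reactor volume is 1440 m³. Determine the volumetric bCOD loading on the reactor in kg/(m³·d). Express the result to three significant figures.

L_v ≈ 3.28 kg bCOD/(m³·d)

L_v = Q S₀ / V = 2010 × 2350 × 10⁻³ / 1440 = 3.280 kg/(m³·d).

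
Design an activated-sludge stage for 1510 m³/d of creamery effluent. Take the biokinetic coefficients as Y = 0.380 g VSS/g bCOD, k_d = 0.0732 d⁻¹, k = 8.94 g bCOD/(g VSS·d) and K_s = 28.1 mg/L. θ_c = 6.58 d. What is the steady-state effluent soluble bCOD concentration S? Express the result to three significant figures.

From the Monod/SRT balance for a CMAS, S = K_s·(1+k_d θ_c)/[θ_c·(Y k − k_d) − 1] = 28.1 × (1 + 0.0732 × 6.58) / [6.58 × (0.380 × 8.94 − 0.0732) − 1] = 41.63 / 20.87 = 1.995 mg/L.

S ≈ 1.99 mg/L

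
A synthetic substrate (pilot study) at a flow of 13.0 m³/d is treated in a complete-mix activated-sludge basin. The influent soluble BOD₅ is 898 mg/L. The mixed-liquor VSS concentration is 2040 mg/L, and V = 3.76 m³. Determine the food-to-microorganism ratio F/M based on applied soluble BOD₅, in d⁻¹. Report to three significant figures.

F/M = Q·S₀ / (V·X) = 13.0 × 898 / (3.760 × 2040) = 1.522 g soluble BOD₅·(g VSS·d)⁻¹.

F/M ≈ 1.52 d⁻¹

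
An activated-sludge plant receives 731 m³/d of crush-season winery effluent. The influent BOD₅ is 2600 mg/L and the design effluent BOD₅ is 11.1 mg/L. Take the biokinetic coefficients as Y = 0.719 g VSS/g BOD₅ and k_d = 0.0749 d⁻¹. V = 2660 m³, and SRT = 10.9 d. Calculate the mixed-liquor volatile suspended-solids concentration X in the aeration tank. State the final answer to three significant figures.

X ≈ 3070 mg/L

Solving the biomass balance for X: X = Y Q (S₀−S) θ_c / [V (1+k_d θ_c)] = 0.719 × 731 × (2600 − 11.1) × 10.9 / [2660 × (1 + 0.0749 × 10.9)] = 3070 mg/L.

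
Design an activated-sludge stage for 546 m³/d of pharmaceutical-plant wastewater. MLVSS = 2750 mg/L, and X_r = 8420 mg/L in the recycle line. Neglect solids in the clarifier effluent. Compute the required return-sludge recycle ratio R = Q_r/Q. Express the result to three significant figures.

R ≈ 0.485

Solids balance on the clarifier gives (1+R)X = R·X_r, so R = X/(X_r − X) = 2750 / (8420 − 2750) = 0.4850.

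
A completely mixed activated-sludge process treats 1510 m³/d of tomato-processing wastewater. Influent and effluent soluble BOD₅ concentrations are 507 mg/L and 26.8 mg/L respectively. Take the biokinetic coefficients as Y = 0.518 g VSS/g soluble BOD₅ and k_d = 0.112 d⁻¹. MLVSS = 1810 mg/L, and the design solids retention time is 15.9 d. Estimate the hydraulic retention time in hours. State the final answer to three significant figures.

τ ≈ 18.9 h

Rearranging the biomass balance for a CMAS with decay, V = Y·Q·ΔS·θ_c / [X·(1+k_d θ_c)] = 0.518 × 1510 × (507 − 26.8) × 15.9 / [1810 × (1 + 0.112 × 15.9)] = 5.97×10^6 / 5033 = 1187 m³.
τ = V/Q = 1187/1510 = 0.7858 d, or 18.86 h.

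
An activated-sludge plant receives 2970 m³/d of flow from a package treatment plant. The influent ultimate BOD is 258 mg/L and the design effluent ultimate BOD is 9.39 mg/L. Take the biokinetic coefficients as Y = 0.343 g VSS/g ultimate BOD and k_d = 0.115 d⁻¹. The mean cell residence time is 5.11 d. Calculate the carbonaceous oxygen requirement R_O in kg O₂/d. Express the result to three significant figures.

R_O ≈ 512 kg O₂/d

Y_obs = Y / (1 + k_d θ_c) = 0.343 / (1 + 0.115 × 5.11) = 0.343 / 1.588 = 0.2160.
Mass of ultimate BOD removed per day: Q(S₀ − S) = 2970 × 248.6 g/m³ = 738.4 kg/d.
Net sludge production P_X = 0.2160 × 738.4 = 159.5 kg VSS/d.
Carbonaceous O₂ demand = substrate oxidised − cell-mass equivalent = 738.4 − 1.42 × 159.5 = 511.9 kg O₂/d.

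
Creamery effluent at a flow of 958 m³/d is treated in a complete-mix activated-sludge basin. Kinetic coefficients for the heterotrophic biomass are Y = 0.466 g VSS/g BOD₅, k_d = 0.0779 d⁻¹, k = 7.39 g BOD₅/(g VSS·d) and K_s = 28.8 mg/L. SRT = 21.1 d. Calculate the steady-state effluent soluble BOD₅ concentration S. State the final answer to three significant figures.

S ≈ 1.09 mg/L

Effluent substrate depends only on kinetics and SRT: S = K_s(1 + k_d θ_c) / [θ_c(Yk − k_d) − 1] = 28.8 × (1 + 0.0779 × 21.1) / [21.1 × (0.466 × 7.39 − 0.0779) − 1] = 76.14 / 70.02 = 1.087 mg/L.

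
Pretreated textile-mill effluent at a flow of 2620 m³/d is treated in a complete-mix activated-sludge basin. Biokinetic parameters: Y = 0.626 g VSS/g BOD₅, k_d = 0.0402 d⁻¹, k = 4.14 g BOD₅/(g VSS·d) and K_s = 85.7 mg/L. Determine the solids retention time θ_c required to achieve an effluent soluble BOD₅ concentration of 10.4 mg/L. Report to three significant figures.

θ_c ≈ 4.16 d

At the target effluent, Y k S/(K_s+S) = 0.626×4.14×10.4/96.10 = 0.2805 d⁻¹.
Then 1/θ_c = μ − k_d = 0.2805 − 0.0402 = 0.2403 d⁻¹, giving θ_c = 4.162 d.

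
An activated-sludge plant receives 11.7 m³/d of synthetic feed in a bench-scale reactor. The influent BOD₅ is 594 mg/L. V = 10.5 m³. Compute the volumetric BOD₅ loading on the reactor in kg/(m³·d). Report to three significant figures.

L_v ≈ 0.662 kg BOD₅/(m³·d)

Volumetric loading L_v = Q·S₀ / V = 11.7 × 594 g/m³ / 10.50 m³ = 661.9 g/(m³·d) = 0.6619 kg BOD₅/(m³·d).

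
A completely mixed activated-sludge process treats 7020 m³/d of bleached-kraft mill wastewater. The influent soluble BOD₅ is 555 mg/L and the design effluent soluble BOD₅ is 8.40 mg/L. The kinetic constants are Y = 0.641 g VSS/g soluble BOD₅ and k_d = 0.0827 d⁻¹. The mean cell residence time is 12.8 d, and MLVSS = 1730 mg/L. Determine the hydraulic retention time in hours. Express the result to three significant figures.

τ ≈ 30.2 h

From the SRT design equation V = Y Q (S₀−S) θ_c / [X (1 + k_d θ_c)] = 0.641 × 7020 × (555 − 8.40) × 12.8 / [1730 × (1 + 0.0827 × 12.8)] = 3.15×10^7 / 3561 = 8840 m³.
HRT = V/Q = 8840 m³ / 7020 m³·d⁻¹ = 1.259 d × 24 = 30.22 h.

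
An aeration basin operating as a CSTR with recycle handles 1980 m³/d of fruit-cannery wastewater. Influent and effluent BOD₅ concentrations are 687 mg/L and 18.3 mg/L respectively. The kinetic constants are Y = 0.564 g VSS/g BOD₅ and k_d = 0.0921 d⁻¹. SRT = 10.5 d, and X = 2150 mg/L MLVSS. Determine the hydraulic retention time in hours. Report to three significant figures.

Rearranging the biomass balance for a CMAS with decay, V = Y·Q·ΔS·θ_c / [X·(1+k_d θ_c)] = 0.564 × 1980 × (687 − 18.3) × 10.5 / [2150 × (1 + 0.0921 × 10.5)] = 7.84×10^6 / 4229 = 1854 m³.
Hydraulic retention time τ = V/Q = 1854 / 1980 = 0.9364 d = 22.47 h.

τ ≈ 22.5 h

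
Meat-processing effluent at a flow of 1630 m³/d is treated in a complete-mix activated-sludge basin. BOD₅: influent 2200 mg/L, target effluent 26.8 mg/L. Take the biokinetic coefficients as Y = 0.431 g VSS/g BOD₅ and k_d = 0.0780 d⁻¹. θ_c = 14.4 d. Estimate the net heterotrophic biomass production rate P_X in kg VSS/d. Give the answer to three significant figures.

Observed yield with endogenous decay: Y_obs = Y / (1 + k_d·θ_c) = 0.431 / (1 + 0.0780 × 14.4) = 0.431 / 2.123 = 0.2030 g VSS/g BOD₅.
Mass of BOD₅ removed per day: Q(S₀ − S) = 1630 × 2173 g/m³ = 3542 kg/d.
Biomass produced: P_X = Y_obs·Q·ΔS = 0.2030 × 3542 ≈ 719.1 kg VSS/d.

P_X ≈ 719 kg VSS/d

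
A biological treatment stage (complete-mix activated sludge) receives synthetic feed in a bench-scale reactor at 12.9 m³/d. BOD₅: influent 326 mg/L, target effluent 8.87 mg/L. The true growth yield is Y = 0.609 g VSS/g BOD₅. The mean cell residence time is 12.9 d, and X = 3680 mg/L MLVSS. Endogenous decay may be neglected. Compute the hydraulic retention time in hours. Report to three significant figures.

Biomass mass balance (decay neglected): V·X = Y·Q·(S₀ − S)·θ_c, so V = 0.609 × 12.9 × (326 − 8.87) × 12.9 / 3680 = 8.733 m³.
τ = V/Q = 8.733/12.9 = 0.6770 d, or 16.25 h.

τ ≈ 16.2 h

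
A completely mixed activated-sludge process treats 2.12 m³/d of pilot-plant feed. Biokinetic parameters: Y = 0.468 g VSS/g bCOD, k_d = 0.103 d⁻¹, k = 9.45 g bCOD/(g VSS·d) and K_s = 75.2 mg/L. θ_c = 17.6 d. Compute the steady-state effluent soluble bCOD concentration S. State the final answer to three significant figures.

For a completely mixed reactor with recycle the Lawrence–McCarty relation gives S = K_s·(1 + k_d·θ_c) / [θ_c·(Y·k − k_d) − 1] = 75.2 × (1 + 0.103 × 17.6) / [17.6 × (0.468 × 9.45 − 0.103) − 1] = 211.5 / 75.02 = 2.819 mg/L.

S ≈ 2.82 mg/L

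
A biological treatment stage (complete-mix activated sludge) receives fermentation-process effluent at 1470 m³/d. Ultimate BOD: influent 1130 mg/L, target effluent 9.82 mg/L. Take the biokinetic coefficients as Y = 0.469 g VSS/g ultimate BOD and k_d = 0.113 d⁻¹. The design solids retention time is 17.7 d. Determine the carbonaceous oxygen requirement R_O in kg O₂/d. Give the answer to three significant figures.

The observed yield is Y_obs = Y/(1 + k_d·θ_c) = 0.469 / (1 + 0.113 × 17.7) = 0.469 / 3.000 = 0.1563 g VSS per g ultimate BOD removed.
Substrate removed = Q·(S₀ − S) = 1470 m³/d × (1130 − 9.82) g/m³ = 1.65×10^6 g/d = 1647 kg/d.
Biomass synthesised: P_X = Y_obs × 1647 = 257.4 kg VSS/d.
R_O = Q·(S₀ − S) − 1.42·P_X = 1647 − 1.42 × 257.4 = 1281 kg O₂/d.

R_O ≈ 1280 kg O₂/d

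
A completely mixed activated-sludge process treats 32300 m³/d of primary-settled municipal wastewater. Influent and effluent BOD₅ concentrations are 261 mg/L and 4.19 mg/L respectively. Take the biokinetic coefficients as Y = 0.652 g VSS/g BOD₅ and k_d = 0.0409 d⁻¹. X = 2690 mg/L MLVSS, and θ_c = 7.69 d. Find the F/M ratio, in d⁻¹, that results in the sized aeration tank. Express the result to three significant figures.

F/M ≈ 0.266 d⁻¹

Steady-state biomass mass balance: V·X·(1 + k_d·θ_c) = Y·Q·(S₀ − S)·θ_c, so V = 0.652 × 32300 × (261 − 4.19) × 7.69 / [2690 × (1 + 0.0409 × 7.69)] = 4.16×10^7 / 3536 = 11762 m³.
Food-to-microorganism ratio F/M = Q S₀ / (V X) = 32300 × 261 / (11762 × 2690) = 0.2665 d⁻¹.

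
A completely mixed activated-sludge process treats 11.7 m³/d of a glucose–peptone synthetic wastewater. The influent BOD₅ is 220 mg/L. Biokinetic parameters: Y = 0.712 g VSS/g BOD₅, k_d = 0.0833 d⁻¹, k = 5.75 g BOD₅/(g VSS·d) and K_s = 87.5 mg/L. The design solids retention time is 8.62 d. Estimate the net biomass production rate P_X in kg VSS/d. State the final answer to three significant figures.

From the Monod/SRT balance for a CMAS, S = K_s·(1+k_d θ_c)/[θ_c·(Y k − k_d) − 1] = 87.5 × (1 + 0.0833 × 8.62) / [8.62 × (0.712 × 5.75 − 0.0833) − 1] = 150.3 / 33.57 = 4.478 mg/L.
Observed yield with endogenous decay: Y_obs = Y / (1 + k_d·θ_c) = 0.712 / (1 + 0.0833 × 8.62) = 0.712 / 1.718 = 0.4144 g VSS/g BOD₅.
Substrate removed = Q·(S₀ − S) = 11.7 m³/d × (220 − 4.48) g/m³ = 2.52×10^3 g/d = 2.522 kg/d.
So the net sludge growth is P_X = 0.4144 × 2.522 = 1.045 kg VSS/d.

P_X ≈ 1.05 kg VSS/d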